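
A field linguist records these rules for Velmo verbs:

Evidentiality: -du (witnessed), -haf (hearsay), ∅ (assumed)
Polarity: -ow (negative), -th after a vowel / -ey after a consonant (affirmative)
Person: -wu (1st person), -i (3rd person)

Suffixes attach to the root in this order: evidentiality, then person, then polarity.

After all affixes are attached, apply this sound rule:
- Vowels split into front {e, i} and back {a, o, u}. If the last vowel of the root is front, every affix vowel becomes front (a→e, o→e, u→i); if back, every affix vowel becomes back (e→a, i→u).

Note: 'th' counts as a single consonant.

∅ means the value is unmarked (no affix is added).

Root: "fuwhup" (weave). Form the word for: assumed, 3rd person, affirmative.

evidentiality = assumed: zero marking, form stays fuwhup.
Attach person 3rd person -i → fuwhupi.
Attach polarity affirmative -th (after vowel 'i') → fuwhupith.
Apply vowel harmony: fuwhupith → fuwhuputh.

fuwhuputh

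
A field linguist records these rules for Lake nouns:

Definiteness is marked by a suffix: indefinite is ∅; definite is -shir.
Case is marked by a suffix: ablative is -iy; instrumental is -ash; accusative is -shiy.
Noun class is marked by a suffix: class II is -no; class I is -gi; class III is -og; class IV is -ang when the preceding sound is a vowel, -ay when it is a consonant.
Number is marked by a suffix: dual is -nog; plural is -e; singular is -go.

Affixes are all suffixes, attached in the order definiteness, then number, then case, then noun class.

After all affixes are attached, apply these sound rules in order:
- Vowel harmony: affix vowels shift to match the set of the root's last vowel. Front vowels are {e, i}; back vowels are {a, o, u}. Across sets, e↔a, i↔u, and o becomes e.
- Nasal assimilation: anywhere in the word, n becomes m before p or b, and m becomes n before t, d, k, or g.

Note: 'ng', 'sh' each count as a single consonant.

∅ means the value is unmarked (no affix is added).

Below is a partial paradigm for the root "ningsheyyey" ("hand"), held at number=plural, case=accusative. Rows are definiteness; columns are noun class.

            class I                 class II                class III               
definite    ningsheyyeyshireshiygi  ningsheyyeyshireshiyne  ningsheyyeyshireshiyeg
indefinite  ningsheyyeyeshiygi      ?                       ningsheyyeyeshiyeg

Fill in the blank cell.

ningsheyyeyeshiyne

definiteness = indefinite: zero marking, form stays ningsheyyey.
Attach number plural -e → ningsheyyeye.
Attach case accusative -shiy → ningsheyyeyeshiy.
Attach noun class class II -no → ningsheyyeyeshiyno.
Apply vowel harmony: ningsheyyeyeshiyno → ningsheyyeyeshiyne.
Nasal assimilation: no change.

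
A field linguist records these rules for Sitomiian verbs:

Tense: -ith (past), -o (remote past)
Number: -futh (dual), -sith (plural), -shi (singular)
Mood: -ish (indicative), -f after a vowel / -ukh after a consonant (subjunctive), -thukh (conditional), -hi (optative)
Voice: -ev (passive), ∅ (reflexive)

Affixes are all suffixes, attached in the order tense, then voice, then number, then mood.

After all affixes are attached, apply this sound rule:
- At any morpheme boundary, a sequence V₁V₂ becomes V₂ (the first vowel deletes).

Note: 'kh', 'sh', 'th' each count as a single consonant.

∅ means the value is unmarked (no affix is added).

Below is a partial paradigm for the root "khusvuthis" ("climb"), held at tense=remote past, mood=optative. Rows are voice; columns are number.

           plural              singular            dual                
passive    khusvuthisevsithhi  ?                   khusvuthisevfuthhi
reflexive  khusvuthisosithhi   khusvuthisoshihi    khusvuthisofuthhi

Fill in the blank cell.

Attach tense remote past -o → khusvuthiso.
Attach voice passive -ev → khusvuthisoev.
Attach number singular -shi → khusvuthisoevshi.
Attach mood optative -hi → khusvuthisoevshihi.
Apply vowel deletion: khusvuthisoevshihi → khusvuthisevshihi.

khusvuthisevshihi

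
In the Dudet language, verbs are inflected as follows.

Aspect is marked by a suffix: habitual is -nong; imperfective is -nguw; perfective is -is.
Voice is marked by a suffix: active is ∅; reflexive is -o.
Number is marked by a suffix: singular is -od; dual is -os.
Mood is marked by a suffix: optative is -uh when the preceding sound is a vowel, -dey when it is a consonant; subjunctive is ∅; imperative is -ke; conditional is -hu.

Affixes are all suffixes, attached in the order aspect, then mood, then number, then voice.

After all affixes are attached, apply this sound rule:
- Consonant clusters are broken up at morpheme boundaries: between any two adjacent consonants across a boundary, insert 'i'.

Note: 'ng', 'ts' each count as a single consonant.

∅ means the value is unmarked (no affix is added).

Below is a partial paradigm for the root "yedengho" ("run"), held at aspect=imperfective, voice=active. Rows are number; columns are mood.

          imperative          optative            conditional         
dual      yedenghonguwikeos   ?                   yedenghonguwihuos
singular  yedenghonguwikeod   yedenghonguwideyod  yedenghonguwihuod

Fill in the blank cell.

yedenghonguwideyos

Attach aspect imperfective -nguw → yedenghonguw.
Attach mood optative -dey (after consonant 'w') → yedenghonguwdey.
Attach number dual -os → yedenghonguwdeyos.
voice = active: zero marking, form stays yedenghonguwdeyos.
Apply epenthesis: yedenghonguwdeyos → yedenghonguwideyos.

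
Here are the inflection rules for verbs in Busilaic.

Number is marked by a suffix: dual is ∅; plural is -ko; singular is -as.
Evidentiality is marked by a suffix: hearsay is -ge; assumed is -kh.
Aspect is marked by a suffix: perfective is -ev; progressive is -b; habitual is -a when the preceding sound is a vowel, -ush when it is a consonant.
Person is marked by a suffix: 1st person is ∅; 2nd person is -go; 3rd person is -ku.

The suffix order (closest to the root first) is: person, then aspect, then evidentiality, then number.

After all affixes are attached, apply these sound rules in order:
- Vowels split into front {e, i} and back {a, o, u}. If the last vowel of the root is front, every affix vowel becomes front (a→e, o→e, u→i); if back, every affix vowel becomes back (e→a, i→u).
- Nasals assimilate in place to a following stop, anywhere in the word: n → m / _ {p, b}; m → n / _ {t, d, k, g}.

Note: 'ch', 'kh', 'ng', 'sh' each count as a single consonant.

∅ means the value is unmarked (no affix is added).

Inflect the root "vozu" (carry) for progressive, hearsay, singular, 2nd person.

Attach person 2nd person -go → vozugo.
Attach aspect progressive -b → vozugob.
Attach evidentiality hearsay -ge → vozugobge.
Attach number singular -as → vozugobgeas.
Apply vowel harmony: vozugobgeas → vozugobgaas.
Nasal assimilation: no change.

vozugobgaas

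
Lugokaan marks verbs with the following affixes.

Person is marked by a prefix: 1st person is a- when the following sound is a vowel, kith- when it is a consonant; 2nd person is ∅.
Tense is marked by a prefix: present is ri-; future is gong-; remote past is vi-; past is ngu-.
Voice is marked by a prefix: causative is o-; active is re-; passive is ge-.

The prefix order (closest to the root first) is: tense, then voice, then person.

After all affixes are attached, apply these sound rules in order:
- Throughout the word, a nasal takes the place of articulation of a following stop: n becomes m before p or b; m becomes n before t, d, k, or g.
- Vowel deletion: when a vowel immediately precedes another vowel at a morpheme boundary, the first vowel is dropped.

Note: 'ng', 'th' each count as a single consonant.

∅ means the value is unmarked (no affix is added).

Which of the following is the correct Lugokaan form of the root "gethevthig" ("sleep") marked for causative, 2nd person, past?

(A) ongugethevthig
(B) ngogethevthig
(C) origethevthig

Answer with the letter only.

A

Attach tense past ngu- → ngugethevthig.
Attach voice causative o- → ongugethevthig.
person = 2nd person: zero marking, form stays ongugethevthig.
Nasal assimilation: no change.
Vowel deletion: no change.
So the correct form is ongugethevthig, option (A).
(B) ngogethevthig is wrong: it has the affixes in the wrong order.
(C) origethevthig is wrong: it uses present instead of past for tense.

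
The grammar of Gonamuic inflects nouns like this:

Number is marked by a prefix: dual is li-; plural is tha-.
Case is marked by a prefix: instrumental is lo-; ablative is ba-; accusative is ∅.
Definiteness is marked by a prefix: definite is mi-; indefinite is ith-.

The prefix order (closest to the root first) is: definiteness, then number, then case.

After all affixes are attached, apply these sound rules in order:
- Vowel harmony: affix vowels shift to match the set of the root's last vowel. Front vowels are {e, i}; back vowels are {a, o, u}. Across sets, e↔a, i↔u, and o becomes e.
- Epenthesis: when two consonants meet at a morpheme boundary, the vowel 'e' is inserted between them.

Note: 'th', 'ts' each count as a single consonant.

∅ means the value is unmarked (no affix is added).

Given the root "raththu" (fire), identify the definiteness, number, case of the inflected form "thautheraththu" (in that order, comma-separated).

Segment: tha-ith-raththu.
definiteness: ith- → indefinite.
number: tha- → plural.
case: ∅ → accusative.

indefinite, plural, accusative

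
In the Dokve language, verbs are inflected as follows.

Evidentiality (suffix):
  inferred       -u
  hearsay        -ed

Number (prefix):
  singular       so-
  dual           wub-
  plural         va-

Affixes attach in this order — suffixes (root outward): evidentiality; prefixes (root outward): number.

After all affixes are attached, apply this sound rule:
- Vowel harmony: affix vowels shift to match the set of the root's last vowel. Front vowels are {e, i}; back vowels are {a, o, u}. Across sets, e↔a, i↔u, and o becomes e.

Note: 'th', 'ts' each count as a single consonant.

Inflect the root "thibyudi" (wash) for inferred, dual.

wibthibyudii

Attach evidentiality inferred -u → thibyudiu.
Attach number dual wub- → wubthibyudiu.
Apply vowel harmony: wubthibyudiu → wibthibyudii.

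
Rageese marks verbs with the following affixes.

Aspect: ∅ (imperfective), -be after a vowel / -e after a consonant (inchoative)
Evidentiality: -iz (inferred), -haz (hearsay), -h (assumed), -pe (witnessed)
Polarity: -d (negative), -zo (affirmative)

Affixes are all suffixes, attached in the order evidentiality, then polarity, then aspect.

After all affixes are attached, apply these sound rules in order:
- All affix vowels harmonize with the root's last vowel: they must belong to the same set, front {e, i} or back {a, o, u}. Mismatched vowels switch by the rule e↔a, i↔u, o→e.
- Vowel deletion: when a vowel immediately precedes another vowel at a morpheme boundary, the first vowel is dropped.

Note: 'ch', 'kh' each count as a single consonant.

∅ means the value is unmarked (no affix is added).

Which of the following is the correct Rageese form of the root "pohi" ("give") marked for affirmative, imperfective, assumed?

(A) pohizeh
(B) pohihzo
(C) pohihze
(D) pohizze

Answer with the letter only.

Attach evidentiality assumed -h → pohih.
Attach polarity affirmative -zo → pohihzo.
aspect = imperfective: zero marking, form stays pohihzo.
Apply vowel harmony: pohihzo → pohihze.
Vowel deletion: no change.
So the correct form is pohihze, option (C).
(D) pohizze is wrong: it uses inferred instead of assumed for evidentiality.
(A) pohizeh is wrong: it has the affixes in the wrong order.
(B) pohihzo is wrong: it fails to apply the sound rule(s).

C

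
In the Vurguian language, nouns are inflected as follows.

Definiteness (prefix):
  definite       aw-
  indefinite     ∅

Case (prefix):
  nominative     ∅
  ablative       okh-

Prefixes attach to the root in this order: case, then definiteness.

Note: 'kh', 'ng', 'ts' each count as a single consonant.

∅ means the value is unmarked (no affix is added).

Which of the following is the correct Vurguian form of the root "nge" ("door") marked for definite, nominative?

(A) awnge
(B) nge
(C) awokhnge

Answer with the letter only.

case = nominative: zero marking, form stays nge.
Attach definiteness definite aw- → awnge.
So the correct form is awnge, option (A).
(C) awokhnge is wrong: it uses ablative instead of nominative for case.
(B) nge is wrong: it uses indefinite instead of definite for definiteness.

A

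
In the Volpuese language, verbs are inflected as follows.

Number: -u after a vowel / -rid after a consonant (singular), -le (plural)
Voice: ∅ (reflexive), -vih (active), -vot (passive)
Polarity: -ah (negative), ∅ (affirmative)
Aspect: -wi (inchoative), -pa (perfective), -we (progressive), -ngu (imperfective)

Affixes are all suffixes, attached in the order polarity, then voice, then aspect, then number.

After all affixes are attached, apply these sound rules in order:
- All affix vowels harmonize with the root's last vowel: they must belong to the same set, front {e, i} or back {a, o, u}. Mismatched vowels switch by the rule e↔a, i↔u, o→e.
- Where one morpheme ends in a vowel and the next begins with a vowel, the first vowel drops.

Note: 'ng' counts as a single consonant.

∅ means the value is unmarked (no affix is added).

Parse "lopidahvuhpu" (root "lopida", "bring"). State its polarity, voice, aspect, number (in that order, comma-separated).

negative, active, perfective, singular

Segment: lopida-ah-vih-pa-u.
polarity: -ah → negative.
voice: -vih → active.
aspect: -pa → perfective.
number: -u/rid → singular.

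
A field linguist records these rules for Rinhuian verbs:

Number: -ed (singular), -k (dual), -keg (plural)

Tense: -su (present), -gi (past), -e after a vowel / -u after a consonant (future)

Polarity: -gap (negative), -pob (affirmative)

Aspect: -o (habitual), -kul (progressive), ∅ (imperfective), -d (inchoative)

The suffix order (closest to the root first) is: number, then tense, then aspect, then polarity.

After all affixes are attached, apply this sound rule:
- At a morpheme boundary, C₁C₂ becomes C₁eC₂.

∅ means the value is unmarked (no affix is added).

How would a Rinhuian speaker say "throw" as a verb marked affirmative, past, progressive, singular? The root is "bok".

bokedegikulepob

Attach number singular -ed → boked.
Attach tense past -gi → bokedgi.
Attach aspect progressive -kul → bokedgikul.
Attach polarity affirmative -pob → bokedgikulpob.
Apply epenthesis: bokedgikulpob → bokedegikulepob.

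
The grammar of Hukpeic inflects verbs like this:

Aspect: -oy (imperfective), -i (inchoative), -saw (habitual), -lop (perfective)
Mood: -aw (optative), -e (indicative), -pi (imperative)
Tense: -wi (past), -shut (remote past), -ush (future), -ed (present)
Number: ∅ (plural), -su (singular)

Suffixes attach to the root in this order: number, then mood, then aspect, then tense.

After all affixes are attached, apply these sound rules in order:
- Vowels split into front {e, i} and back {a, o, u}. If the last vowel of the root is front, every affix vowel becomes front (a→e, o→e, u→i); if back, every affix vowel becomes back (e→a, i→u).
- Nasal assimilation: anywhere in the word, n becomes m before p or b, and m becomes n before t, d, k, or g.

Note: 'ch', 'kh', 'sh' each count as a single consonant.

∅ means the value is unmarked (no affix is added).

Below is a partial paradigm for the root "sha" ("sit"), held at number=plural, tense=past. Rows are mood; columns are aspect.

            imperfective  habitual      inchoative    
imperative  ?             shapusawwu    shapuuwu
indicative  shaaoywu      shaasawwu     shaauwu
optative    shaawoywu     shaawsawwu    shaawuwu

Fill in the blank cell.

number = plural: zero marking, form stays sha.
Attach mood imperative -pi → shapi.
Attach aspect imperfective -oy → shapioy.
Attach tense past -wi → shapioywi.
Apply vowel harmony: shapioywi → shapuoywu.
Nasal assimilation: no change.

shapuoywu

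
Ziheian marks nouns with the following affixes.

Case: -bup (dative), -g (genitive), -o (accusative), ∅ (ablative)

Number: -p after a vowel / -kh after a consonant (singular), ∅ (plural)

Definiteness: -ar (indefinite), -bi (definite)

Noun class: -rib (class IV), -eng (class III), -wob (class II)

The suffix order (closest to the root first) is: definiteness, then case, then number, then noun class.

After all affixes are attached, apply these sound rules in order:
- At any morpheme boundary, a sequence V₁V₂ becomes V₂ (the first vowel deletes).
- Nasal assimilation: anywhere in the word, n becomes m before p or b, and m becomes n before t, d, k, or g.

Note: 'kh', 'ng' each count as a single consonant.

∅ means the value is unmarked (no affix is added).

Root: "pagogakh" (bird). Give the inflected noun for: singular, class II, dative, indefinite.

pagogakharbupkhwob

Attach definiteness indefinite -ar → pagogakhar.
Attach case dative -bup → pagogakharbup.
Attach number singular -kh (after consonant 'p') → pagogakharbupkh.
Attach noun class class II -wob → pagogakharbupkhwob.
Vowel deletion: no change.
Nasal assimilation: no change.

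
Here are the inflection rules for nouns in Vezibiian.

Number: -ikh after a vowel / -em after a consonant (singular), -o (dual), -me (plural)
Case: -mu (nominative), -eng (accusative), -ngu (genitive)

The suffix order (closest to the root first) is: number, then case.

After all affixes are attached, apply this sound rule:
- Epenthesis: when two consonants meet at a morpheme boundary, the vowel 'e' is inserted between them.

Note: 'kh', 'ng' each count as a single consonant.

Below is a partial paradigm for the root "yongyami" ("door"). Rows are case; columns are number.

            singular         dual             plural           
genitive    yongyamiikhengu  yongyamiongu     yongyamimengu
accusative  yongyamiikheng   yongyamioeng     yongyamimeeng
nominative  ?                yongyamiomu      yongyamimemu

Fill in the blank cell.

yongyamiikhemu

Attach number singular -ikh (after vowel 'i') → yongyamiikh.
Attach case nominative -mu → yongyamiikhmu.
Apply epenthesis: yongyamiikhmu → yongyamiikhemu.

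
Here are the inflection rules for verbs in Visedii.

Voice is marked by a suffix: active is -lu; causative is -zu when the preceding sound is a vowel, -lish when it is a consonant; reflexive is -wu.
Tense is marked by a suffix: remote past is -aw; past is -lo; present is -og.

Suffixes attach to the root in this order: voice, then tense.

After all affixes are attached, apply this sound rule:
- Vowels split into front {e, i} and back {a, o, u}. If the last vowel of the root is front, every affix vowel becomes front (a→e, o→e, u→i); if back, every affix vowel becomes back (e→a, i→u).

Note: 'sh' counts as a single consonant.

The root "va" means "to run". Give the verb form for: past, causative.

Attach voice causative -zu (after vowel 'a') → vazu.
Attach tense past -lo → vazulo.
Vowel harmony: no change.

vazulo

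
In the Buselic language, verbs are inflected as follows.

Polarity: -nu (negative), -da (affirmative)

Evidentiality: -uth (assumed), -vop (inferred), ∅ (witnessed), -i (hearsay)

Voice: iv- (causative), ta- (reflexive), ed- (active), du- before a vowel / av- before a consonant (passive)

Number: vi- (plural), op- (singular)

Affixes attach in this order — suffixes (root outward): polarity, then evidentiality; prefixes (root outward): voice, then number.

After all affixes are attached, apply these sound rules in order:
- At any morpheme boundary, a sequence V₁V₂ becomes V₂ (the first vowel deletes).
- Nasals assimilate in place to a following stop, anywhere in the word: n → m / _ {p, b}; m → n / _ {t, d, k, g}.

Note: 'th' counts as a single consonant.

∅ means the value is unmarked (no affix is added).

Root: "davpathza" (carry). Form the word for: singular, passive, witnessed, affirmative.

opavdavpathzada

Attach polarity affirmative -da → davpathzada.
Attach voice passive av- (before consonant 'd') → avdavpathzada.
Attach number singular op- → opavdavpathzada.
evidentiality = witnessed: zero marking, form stays opavdavpathzada.
Vowel deletion: no change.
Nasal assimilation: no change.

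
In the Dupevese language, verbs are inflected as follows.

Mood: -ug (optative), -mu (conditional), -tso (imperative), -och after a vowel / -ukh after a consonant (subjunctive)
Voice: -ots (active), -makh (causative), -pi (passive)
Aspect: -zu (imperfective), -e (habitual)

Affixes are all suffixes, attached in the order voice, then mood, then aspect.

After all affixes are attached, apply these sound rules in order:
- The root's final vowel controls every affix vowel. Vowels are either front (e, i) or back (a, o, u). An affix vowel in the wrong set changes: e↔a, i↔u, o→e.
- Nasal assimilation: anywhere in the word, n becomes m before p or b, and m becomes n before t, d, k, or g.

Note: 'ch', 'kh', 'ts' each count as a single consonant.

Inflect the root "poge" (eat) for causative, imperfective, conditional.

Attach voice causative -makh → pogemakh.
Attach mood conditional -mu → pogemakhmu.
Attach aspect imperfective -zu → pogemakhmuzu.
Apply vowel harmony: pogemakhmuzu → pogemekhmizi.
Nasal assimilation: no change.

pogemekhmizi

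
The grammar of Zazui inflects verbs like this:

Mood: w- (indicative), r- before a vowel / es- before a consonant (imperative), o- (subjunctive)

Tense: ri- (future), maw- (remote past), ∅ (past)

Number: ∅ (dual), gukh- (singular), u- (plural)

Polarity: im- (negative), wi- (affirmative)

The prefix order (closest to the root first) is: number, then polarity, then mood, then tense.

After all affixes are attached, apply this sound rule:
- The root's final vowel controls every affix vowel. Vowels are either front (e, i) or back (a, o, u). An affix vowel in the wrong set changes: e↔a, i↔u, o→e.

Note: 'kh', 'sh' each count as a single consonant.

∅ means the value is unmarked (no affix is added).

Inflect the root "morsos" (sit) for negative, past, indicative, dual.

number = dual: zero marking, form stays morsos.
Attach polarity negative im- → immorsos.
Attach mood indicative w- → wimmorsos.
tense = past: zero marking, form stays wimmorsos.
Apply vowel harmony: wimmorsos → wummorsos.

wummorsos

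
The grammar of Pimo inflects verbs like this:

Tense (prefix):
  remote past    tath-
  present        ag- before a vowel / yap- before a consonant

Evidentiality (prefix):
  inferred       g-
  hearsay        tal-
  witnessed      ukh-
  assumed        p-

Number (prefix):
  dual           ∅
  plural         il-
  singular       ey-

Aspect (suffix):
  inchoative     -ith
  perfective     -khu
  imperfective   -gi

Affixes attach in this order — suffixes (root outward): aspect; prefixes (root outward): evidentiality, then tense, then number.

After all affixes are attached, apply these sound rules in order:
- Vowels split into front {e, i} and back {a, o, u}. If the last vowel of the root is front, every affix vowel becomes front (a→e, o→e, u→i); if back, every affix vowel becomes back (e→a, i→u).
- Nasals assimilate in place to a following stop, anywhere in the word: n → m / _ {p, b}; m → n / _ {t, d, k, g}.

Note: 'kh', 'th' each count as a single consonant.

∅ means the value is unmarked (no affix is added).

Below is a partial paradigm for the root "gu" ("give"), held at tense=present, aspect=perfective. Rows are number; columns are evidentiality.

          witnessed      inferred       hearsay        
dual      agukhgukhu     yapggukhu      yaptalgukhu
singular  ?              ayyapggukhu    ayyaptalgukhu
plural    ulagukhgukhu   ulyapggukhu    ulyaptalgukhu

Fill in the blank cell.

ayagukhgukhu

Attach evidentiality witnessed ukh- → ukhgu.
Attach tense present ag- (before vowel 'u') → agukhgu.
Attach aspect perfective -khu → agukhgukhu.
Attach number singular ey- → eyagukhgukhu.
Apply vowel harmony: eyagukhgukhu → ayagukhgukhu.
Nasal assimilation: no change.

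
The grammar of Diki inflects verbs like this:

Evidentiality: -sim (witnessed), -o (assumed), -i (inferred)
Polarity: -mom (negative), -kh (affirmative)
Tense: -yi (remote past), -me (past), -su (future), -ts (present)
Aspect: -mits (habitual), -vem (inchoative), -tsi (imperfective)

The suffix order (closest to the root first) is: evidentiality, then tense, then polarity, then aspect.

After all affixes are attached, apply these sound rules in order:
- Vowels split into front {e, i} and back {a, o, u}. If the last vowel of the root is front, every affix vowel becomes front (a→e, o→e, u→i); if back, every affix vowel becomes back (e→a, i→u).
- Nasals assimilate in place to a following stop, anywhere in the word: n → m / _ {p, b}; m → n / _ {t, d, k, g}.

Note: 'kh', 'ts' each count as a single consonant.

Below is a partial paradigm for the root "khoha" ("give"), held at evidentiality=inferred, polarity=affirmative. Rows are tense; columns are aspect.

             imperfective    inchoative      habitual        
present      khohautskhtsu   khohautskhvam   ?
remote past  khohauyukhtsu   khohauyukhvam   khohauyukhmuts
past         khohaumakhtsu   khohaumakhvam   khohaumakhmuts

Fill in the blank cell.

Attach evidentiality inferred -i → khohai.
Attach tense present -ts → khohaits.
Attach polarity affirmative -kh → khohaitskh.
Attach aspect habitual -mits → khohaitskhmits.
Apply vowel harmony: khohaitskhmits → khohautskhmuts.
Nasal assimilation: no change.

khohautskhmuts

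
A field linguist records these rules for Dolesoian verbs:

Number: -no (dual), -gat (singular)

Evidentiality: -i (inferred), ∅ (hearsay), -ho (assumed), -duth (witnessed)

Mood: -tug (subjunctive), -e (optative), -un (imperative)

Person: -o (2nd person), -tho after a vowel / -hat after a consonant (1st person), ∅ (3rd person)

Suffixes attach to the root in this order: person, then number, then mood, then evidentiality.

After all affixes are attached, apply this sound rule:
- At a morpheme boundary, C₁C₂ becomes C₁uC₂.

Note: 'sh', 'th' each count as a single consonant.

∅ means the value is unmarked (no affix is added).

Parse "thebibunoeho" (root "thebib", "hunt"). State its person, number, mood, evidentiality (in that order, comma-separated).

Segment: thebib-no-e-ho.
person: ∅ → 3rd person.
number: -no → dual.
mood: -e → optative.
evidentiality: -ho → assumed.

3rd person, dual, optative, assumed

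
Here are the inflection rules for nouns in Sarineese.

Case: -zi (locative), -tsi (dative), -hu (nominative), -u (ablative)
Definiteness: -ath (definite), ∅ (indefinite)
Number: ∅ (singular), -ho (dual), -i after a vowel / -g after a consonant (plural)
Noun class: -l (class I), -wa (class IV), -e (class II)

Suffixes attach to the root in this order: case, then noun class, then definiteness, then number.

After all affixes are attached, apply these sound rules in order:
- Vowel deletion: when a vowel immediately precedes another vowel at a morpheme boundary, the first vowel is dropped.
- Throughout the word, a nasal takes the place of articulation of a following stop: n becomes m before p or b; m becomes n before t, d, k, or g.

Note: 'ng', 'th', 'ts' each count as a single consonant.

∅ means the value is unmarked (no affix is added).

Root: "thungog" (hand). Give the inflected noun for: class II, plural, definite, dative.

thungogtsathg

Attach case dative -tsi → thungogtsi.
Attach noun class class II -e → thungogtsie.
Attach definiteness definite -ath → thungogtsieath.
Attach number plural -g (after consonant 'th') → thungogtsieathg.
Apply vowel deletion: thungogtsieathg → thungogtsathg.
Nasal assimilation: no change.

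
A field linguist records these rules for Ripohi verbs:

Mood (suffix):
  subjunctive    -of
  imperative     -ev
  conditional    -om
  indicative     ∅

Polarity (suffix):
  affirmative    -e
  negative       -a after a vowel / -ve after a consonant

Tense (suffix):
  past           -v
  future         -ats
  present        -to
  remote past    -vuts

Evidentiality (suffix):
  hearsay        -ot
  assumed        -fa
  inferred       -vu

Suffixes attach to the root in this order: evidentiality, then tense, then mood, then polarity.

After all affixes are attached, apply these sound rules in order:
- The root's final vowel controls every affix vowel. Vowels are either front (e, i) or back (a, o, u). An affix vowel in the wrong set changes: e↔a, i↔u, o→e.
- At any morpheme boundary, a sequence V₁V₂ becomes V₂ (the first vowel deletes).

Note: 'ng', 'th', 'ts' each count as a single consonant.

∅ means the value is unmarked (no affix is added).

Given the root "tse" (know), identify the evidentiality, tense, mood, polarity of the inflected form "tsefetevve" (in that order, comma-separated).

assumed, present, imperative, negative

Segment: tse-fa-to-ev-ve.
evidentiality: -fa → assumed.
tense: -to → present.
mood: -ev → imperative.
polarity: -a/ve → negative.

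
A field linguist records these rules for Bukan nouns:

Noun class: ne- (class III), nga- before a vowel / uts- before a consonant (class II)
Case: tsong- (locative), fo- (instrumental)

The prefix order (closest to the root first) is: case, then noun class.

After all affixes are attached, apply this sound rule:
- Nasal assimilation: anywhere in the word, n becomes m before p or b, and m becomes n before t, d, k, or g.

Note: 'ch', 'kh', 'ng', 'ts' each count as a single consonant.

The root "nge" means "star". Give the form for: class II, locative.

utstsongnge

Attach case locative tsong- → tsongnge.
Attach noun class class II uts- (before consonant 'ts') → utstsongnge.
Nasal assimilation: no change.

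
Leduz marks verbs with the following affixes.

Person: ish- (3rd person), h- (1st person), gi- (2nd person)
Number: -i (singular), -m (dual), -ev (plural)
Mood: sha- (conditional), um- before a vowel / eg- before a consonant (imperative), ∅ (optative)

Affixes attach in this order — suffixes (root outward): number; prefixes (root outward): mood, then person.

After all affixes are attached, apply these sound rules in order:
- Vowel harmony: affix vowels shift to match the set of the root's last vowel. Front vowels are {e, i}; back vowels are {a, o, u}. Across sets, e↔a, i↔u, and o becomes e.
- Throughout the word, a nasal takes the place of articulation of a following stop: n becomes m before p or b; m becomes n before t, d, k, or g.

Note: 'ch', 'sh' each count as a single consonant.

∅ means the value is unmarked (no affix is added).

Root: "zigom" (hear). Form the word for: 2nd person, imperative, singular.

guagzigomu

Attach mood imperative eg- (before consonant 'z') → egzigom.
Attach number singular -i → egzigomi.
Attach person 2nd person gi- → giegzigomi.
Apply vowel harmony: giegzigomi → guagzigomu.
Nasal assimilation: no change.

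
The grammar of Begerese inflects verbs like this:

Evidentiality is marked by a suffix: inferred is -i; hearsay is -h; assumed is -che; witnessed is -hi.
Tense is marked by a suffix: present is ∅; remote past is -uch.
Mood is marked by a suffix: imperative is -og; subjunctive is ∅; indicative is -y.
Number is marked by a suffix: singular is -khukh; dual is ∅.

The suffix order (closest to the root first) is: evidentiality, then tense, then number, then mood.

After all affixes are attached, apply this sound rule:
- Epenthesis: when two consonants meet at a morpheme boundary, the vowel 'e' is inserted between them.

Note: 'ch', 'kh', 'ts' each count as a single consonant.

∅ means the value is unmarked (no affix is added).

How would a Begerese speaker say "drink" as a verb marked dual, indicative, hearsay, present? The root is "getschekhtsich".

Attach evidentiality hearsay -h → getschekhtsichh.
tense = present: zero marking, form stays getschekhtsichh.
number = dual: zero marking, form stays getschekhtsichh.
Attach mood indicative -y → getschekhtsichhy.
Apply epenthesis: getschekhtsichhy → getschekhtsichehey.

getschekhtsichehey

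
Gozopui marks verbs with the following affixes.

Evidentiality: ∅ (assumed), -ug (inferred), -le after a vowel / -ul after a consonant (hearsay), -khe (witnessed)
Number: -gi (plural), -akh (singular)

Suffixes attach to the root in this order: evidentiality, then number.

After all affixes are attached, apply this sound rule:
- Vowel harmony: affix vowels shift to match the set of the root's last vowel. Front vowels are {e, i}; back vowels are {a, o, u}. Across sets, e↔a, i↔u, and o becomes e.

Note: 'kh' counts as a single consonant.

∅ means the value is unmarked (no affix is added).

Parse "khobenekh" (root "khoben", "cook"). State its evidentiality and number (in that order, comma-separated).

Segment: khoben-akh.
evidentiality: ∅ → assumed.
number: -akh → singular.

assumed, singular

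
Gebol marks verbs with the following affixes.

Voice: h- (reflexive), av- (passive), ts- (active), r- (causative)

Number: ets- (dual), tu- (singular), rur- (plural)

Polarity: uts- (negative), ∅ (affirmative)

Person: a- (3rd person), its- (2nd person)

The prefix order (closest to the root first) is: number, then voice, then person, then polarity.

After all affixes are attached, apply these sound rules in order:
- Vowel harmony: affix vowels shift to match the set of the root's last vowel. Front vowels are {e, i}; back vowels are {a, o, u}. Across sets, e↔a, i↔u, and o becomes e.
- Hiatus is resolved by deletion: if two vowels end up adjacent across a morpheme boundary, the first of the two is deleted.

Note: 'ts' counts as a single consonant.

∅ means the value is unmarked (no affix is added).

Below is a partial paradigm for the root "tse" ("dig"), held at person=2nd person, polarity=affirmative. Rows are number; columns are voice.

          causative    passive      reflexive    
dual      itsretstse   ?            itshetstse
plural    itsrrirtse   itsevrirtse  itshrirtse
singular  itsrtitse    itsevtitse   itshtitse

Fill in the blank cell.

itsevetstse

Attach number dual ets- → etstse.
Attach voice passive av- → avetstse.
Attach person 2nd person its- → itsavetstse.
polarity = affirmative: zero marking, form stays itsavetstse.
Apply vowel harmony: itsavetstse → itsevetstse.
Vowel deletion: no change.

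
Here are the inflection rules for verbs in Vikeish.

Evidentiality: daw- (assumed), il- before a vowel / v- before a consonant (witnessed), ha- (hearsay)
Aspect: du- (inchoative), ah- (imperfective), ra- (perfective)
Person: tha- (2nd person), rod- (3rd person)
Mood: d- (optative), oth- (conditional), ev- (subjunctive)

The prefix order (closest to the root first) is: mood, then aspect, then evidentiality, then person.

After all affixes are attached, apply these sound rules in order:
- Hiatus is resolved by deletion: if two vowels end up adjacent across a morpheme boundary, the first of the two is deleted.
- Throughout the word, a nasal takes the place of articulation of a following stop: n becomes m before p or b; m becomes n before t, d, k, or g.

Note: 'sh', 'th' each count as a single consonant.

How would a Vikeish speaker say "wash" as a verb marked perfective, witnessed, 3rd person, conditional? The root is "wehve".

rodvrothwehve

Attach mood conditional oth- → othwehve.
Attach aspect perfective ra- → raothwehve.
Attach evidentiality witnessed v- (before consonant 'r') → vraothwehve.
Attach person 3rd person rod- → rodvraothwehve.
Apply vowel deletion: rodvraothwehve → rodvrothwehve.
Nasal assimilation: no change.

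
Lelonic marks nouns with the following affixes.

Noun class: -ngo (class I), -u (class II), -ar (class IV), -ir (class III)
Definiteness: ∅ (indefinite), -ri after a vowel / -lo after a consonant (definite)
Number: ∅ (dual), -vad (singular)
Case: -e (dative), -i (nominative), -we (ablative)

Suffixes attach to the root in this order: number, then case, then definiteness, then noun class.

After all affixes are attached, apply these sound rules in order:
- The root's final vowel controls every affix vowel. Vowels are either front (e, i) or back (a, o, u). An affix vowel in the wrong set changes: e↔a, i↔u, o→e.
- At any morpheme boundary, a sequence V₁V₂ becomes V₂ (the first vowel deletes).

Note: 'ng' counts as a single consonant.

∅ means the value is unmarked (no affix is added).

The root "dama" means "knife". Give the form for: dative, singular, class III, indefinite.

damavadur

Attach number singular -vad → damavad.
Attach case dative -e → damavade.
definiteness = indefinite: zero marking, form stays damavade.
Attach noun class class III -ir → damavadeir.
Apply vowel harmony: damavadeir → damavadaur.
Apply vowel deletion: damavadaur → damavadur.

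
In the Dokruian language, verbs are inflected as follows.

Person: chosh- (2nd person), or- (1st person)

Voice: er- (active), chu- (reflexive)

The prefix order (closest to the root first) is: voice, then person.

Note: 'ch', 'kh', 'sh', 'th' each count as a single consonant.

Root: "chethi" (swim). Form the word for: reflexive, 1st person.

Attach voice reflexive chu- → chuchethi.
Attach person 1st person or- → orchuchethi.

orchuchethi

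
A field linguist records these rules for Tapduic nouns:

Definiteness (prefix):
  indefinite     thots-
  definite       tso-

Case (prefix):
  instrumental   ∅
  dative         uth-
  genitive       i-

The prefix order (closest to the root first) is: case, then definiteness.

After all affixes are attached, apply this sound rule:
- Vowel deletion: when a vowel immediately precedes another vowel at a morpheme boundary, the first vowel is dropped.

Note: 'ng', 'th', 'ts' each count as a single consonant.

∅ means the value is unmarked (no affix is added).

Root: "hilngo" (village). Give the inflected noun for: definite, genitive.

Attach case genitive i- → ihilngo.
Attach definiteness definite tso- → tsoihilngo.
Apply vowel deletion: tsoihilngo → tsihilngo.

tsihilngo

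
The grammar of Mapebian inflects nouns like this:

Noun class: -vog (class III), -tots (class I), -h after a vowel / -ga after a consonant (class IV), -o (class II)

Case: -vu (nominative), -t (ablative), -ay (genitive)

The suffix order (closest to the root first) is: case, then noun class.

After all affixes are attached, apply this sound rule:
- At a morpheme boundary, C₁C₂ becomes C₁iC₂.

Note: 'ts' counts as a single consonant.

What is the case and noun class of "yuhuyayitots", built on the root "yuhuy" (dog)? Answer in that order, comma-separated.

genitive, class I

Segment: yuhuy-ay-tots.
case: -ay → genitive.
noun class: -tots → class I.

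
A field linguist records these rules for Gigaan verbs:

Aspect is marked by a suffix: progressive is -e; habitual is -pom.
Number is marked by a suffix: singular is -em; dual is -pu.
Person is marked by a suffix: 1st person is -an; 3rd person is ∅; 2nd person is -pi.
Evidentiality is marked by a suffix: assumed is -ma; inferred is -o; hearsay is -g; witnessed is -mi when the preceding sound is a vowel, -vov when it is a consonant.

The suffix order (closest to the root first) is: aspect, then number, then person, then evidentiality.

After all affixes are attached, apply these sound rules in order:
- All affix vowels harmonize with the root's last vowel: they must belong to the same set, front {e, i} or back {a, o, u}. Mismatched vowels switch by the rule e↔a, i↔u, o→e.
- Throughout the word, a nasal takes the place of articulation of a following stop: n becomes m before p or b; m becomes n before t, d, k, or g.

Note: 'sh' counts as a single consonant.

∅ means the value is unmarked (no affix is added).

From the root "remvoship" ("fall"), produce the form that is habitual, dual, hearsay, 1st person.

remvoshippempieng

Attach aspect habitual -pom → remvoshippom.
Attach number dual -pu → remvoshippompu.
Attach person 1st person -an → remvoshippompuan.
Attach evidentiality hearsay -g → remvoshippompuang.
Apply vowel harmony: remvoshippompuang → remvoshippempieng.
Nasal assimilation: no change.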